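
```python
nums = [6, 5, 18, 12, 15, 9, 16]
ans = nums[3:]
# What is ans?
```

nums has length 7. The slice nums[3:] selects indices [3, 4, 5, 6] (3->12, 4->15, 5->9, 6->16), giving [12, 15, 9, 16].

[12, 15, 9, 16]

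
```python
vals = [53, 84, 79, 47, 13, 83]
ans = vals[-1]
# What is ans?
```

vals has length 6. Negative index -1 maps to positive index 6 + (-1) = 5. vals[5] = 83.

83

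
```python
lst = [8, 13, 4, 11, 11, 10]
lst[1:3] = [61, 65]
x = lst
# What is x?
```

lst starts as [8, 13, 4, 11, 11, 10] (length 6). The slice lst[1:3] covers indices [1, 2] with values [13, 4]. Replacing that slice with [61, 65] (same length) produces [8, 61, 65, 11, 11, 10].

[8, 61, 65, 11, 11, 10]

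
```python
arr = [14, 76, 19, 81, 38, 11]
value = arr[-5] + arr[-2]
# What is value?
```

arr has length 6. Negative index -5 maps to positive index 6 + (-5) = 1. arr[1] = 76.
arr has length 6. Negative index -2 maps to positive index 6 + (-2) = 4. arr[4] = 38.
Sum: 76 + 38 = 114.

114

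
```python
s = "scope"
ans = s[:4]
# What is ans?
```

s has length 5. The slice s[:4] selects indices [0, 1, 2, 3] (0->'s', 1->'c', 2->'o', 3->'p'), giving 'scop'.

'scop'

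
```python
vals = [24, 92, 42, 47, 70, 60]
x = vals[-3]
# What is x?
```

vals has length 6. Negative index -3 maps to positive index 6 + (-3) = 3. vals[3] = 47.

47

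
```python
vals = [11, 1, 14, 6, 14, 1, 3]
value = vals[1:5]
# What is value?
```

vals has length 7. The slice vals[1:5] selects indices [1, 2, 3, 4] (1->1, 2->14, 3->6, 4->14), giving [1, 14, 6, 14].

[1, 14, 6, 14]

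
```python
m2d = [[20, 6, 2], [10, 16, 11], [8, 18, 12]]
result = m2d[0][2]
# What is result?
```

m2d[0] = [20, 6, 2]. Taking column 2 of that row yields 2.

2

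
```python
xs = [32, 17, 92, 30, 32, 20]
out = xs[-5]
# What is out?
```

xs has length 6. Negative index -5 maps to positive index 6 + (-5) = 1. xs[1] = 17.

17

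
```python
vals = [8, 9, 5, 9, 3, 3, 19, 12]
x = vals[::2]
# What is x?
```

vals has length 8. The slice vals[::2] selects indices [0, 2, 4, 6] (0->8, 2->5, 4->3, 6->19), giving [8, 5, 3, 19].

[8, 5, 3, 19]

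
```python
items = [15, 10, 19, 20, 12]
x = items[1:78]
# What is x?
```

items has length 5. The slice items[1:78] selects indices [1, 2, 3, 4] (1->10, 2->19, 3->20, 4->12), giving [10, 19, 20, 12].

[10, 19, 20, 12]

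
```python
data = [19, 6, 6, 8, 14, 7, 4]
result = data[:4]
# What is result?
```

data has length 7. The slice data[:4] selects indices [0, 1, 2, 3] (0->19, 1->6, 2->6, 3->8), giving [19, 6, 6, 8].

[19, 6, 6, 8]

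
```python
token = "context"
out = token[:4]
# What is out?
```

token has length 7. The slice token[:4] selects indices [0, 1, 2, 3] (0->'c', 1->'o', 2->'n', 3->'t'), giving 'cont'.

'cont'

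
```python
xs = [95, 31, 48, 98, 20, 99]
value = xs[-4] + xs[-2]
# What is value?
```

xs has length 6. Negative index -4 maps to positive index 6 + (-4) = 2. xs[2] = 48.
xs has length 6. Negative index -2 maps to positive index 6 + (-2) = 4. xs[4] = 20.
Sum: 48 + 20 = 68.

68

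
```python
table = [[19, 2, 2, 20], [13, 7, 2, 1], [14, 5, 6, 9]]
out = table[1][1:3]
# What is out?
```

table[1] = [13, 7, 2, 1]. table[1] has length 4. The slice table[1][1:3] selects indices [1, 2] (1->7, 2->2), giving [7, 2].

[7, 2]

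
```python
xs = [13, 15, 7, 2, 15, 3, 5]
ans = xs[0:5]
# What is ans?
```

xs has length 7. The slice xs[0:5] selects indices [0, 1, 2, 3, 4] (0->13, 1->15, 2->7, 3->2, 4->15), giving [13, 15, 7, 2, 15].

[13, 15, 7, 2, 15]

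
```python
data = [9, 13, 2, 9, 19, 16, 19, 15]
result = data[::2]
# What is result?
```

data has length 8. The slice data[::2] selects indices [0, 2, 4, 6] (0->9, 2->2, 4->19, 6->19), giving [9, 2, 19, 19].

[9, 2, 19, 19]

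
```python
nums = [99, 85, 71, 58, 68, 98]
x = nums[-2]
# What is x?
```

nums has length 6. Negative index -2 maps to positive index 6 + (-2) = 4. nums[4] = 68.

68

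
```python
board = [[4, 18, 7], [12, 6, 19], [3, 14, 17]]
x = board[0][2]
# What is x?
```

board[0] = [4, 18, 7]. Taking column 2 of that row yields 7.

7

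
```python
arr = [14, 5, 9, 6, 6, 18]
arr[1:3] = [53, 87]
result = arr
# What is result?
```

arr starts as [14, 5, 9, 6, 6, 18] (length 6). The slice arr[1:3] covers indices [1, 2] with values [5, 9]. Replacing that slice with [53, 87] (same length) produces [14, 53, 87, 6, 6, 18].

[14, 53, 87, 6, 6, 18]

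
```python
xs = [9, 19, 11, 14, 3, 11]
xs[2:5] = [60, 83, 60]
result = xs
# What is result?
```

xs starts as [9, 19, 11, 14, 3, 11] (length 6). The slice xs[2:5] covers indices [2, 3, 4] with values [11, 14, 3]. Replacing that slice with [60, 83, 60] (same length) produces [9, 19, 60, 83, 60, 11].

[9, 19, 60, 83, 60, 11]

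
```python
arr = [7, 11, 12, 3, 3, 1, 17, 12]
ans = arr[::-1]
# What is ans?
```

arr has length 8. The slice arr[::-1] selects indices [7, 6, 5, 4, 3, 2, 1, 0] (7->12, 6->17, 5->1, 4->3, 3->3, 2->12, 1->11, 0->7), giving [12, 17, 1, 3, 3, 12, 11, 7].

[12, 17, 1, 3, 3, 12, 11, 7]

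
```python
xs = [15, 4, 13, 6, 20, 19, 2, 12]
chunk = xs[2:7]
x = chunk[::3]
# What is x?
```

xs has length 8. The slice xs[2:7] selects indices [2, 3, 4, 5, 6] (2->13, 3->6, 4->20, 5->19, 6->2), giving [13, 6, 20, 19, 2]. So chunk = [13, 6, 20, 19, 2]. chunk has length 5. The slice chunk[::3] selects indices [0, 3] (0->13, 3->19), giving [13, 19].

[13, 19]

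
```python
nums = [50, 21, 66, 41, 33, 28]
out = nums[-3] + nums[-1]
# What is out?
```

nums has length 6. Negative index -3 maps to positive index 6 + (-3) = 3. nums[3] = 41.
nums has length 6. Negative index -1 maps to positive index 6 + (-1) = 5. nums[5] = 28.
Sum: 41 + 28 = 69.

69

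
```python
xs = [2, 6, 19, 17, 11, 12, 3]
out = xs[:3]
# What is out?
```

xs has length 7. The slice xs[:3] selects indices [0, 1, 2] (0->2, 1->6, 2->19), giving [2, 6, 19].

[2, 6, 19]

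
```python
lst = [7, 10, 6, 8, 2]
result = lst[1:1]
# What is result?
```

lst has length 5. The slice lst[1:1] resolves to an empty index range, so the result is [].

[]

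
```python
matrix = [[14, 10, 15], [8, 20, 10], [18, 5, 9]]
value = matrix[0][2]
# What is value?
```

matrix[0] = [14, 10, 15]. Taking column 2 of that row yields 15.

15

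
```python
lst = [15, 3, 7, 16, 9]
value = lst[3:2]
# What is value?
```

lst has length 5. The slice lst[3:2] resolves to an empty index range, so the result is [].

[]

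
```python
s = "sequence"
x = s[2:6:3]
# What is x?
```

s has length 8. The slice s[2:6:3] selects indices [2, 5] (2->'q', 5->'n'), giving 'qn'.

'qn'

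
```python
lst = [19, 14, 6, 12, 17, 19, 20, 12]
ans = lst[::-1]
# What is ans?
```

lst has length 8. The slice lst[::-1] selects indices [7, 6, 5, 4, 3, 2, 1, 0] (7->12, 6->20, 5->19, 4->17, 3->12, 2->6, 1->14, 0->19), giving [12, 20, 19, 17, 12, 6, 14, 19].

[12, 20, 19, 17, 12, 6, 14, 19]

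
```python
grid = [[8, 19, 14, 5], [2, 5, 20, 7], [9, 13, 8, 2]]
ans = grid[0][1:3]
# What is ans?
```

grid[0] = [8, 19, 14, 5]. grid[0] has length 4. The slice grid[0][1:3] selects indices [1, 2] (1->19, 2->14), giving [19, 14].

[19, 14]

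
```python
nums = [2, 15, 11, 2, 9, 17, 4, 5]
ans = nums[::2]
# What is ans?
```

nums has length 8. The slice nums[::2] selects indices [0, 2, 4, 6] (0->2, 2->11, 4->9, 6->4), giving [2, 11, 9, 4].

[2, 11, 9, 4]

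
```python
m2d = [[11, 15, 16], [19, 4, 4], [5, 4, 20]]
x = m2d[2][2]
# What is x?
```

m2d[2] = [5, 4, 20]. Taking column 2 of that row yields 20.

20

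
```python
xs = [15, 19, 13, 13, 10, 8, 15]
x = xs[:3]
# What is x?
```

xs has length 7. The slice xs[:3] selects indices [0, 1, 2] (0->15, 1->19, 2->13), giving [15, 19, 13].

[15, 19, 13]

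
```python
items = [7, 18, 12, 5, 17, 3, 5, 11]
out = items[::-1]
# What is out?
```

items has length 8. The slice items[::-1] selects indices [7, 6, 5, 4, 3, 2, 1, 0] (7->11, 6->5, 5->3, 4->17, 3->5, 2->12, 1->18, 0->7), giving [11, 5, 3, 17, 5, 12, 18, 7].

[11, 5, 3, 17, 5, 12, 18, 7]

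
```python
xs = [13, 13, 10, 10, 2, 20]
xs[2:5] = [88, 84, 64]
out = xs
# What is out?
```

xs starts as [13, 13, 10, 10, 2, 20] (length 6). The slice xs[2:5] covers indices [2, 3, 4] with values [10, 10, 2]. Replacing that slice with [88, 84, 64] (same length) produces [13, 13, 88, 84, 64, 20].

[13, 13, 88, 84, 64, 20]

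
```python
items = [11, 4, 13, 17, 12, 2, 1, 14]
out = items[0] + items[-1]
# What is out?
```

items has length 8. items[0] = 11.
items has length 8. Negative index -1 maps to positive index 8 + (-1) = 7. items[7] = 14.
Sum: 11 + 14 = 25.

25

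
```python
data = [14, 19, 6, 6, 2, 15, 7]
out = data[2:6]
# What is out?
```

data has length 7. The slice data[2:6] selects indices [2, 3, 4, 5] (2->6, 3->6, 4->2, 5->15), giving [6, 6, 2, 15].

[6, 6, 2, 15]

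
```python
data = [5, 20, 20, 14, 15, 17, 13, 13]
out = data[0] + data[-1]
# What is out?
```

data has length 8. data[0] = 5.
data has length 8. Negative index -1 maps to positive index 8 + (-1) = 7. data[7] = 13.
Sum: 5 + 13 = 18.

18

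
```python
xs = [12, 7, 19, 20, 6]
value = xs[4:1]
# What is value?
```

xs has length 5. The slice xs[4:1] resolves to an empty index range, so the result is [].

[]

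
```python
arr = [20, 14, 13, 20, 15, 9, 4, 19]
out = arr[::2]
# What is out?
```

arr has length 8. The slice arr[::2] selects indices [0, 2, 4, 6] (0->20, 2->13, 4->15, 6->4), giving [20, 13, 15, 4].

[20, 13, 15, 4]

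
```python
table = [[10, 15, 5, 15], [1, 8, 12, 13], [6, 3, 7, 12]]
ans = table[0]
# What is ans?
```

table has 3 rows. Row 0 is [10, 15, 5, 15].

[10, 15, 5, 15]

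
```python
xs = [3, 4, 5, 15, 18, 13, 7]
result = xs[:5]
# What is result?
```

xs has length 7. The slice xs[:5] selects indices [0, 1, 2, 3, 4] (0->3, 1->4, 2->5, 3->15, 4->18), giving [3, 4, 5, 15, 18].

[3, 4, 5, 15, 18]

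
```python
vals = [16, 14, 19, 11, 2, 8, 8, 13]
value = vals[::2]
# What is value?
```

vals has length 8. The slice vals[::2] selects indices [0, 2, 4, 6] (0->16, 2->19, 4->2, 6->8), giving [16, 19, 2, 8].

[16, 19, 2, 8]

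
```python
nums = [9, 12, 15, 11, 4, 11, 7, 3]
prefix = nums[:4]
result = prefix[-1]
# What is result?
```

nums has length 8. The slice nums[:4] selects indices [0, 1, 2, 3] (0->9, 1->12, 2->15, 3->11), giving [9, 12, 15, 11]. So prefix = [9, 12, 15, 11]. Then prefix[-1] = 11.

11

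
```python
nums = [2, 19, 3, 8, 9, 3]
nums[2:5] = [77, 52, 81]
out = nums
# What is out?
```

nums starts as [2, 19, 3, 8, 9, 3] (length 6). The slice nums[2:5] covers indices [2, 3, 4] with values [3, 8, 9]. Replacing that slice with [77, 52, 81] (same length) produces [2, 19, 77, 52, 81, 3].

[2, 19, 77, 52, 81, 3]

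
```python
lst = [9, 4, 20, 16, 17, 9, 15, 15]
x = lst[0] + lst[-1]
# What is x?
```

lst has length 8. lst[0] = 9.
lst has length 8. Negative index -1 maps to positive index 8 + (-1) = 7. lst[7] = 15.
Sum: 9 + 15 = 24.

24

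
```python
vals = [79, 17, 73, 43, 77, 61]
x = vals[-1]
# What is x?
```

vals has length 6. Negative index -1 maps to positive index 6 + (-1) = 5. vals[5] = 61.

61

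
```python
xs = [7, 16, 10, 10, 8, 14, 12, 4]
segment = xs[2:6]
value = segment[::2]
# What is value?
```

xs has length 8. The slice xs[2:6] selects indices [2, 3, 4, 5] (2->10, 3->10, 4->8, 5->14), giving [10, 10, 8, 14]. So segment = [10, 10, 8, 14]. segment has length 4. The slice segment[::2] selects indices [0, 2] (0->10, 2->8), giving [10, 8].

[10, 8]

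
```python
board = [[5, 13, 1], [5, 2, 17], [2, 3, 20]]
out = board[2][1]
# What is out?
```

board[2] = [2, 3, 20]. Taking column 1 of that row yields 3.

3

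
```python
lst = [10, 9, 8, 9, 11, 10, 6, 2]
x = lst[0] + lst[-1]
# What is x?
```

lst has length 8. lst[0] = 10.
lst has length 8. Negative index -1 maps to positive index 8 + (-1) = 7. lst[7] = 2.
Sum: 10 + 2 = 12.

12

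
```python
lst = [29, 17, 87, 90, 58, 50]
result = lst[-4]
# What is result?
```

lst has length 6. Negative index -4 maps to positive index 6 + (-4) = 2. lst[2] = 87.

87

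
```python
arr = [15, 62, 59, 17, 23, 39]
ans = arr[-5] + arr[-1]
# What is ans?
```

arr has length 6. Negative index -5 maps to positive index 6 + (-5) = 1. arr[1] = 62.
arr has length 6. Negative index -1 maps to positive index 6 + (-1) = 5. arr[5] = 39.
Sum: 62 + 39 = 101.

101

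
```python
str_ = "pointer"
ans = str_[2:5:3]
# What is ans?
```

str_ has length 7. The slice str_[2:5:3] selects indices [2] (2->'i'), giving 'i'.

'i'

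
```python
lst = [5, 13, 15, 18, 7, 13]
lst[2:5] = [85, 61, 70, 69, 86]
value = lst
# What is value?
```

lst starts as [5, 13, 15, 18, 7, 13] (length 6). The slice lst[2:5] covers indices [2, 3, 4] with values [15, 18, 7]. Replacing that slice with [85, 61, 70, 69, 86] (different length) produces [5, 13, 85, 61, 70, 69, 86, 13].

[5, 13, 85, 61, 70, 69, 86, 13]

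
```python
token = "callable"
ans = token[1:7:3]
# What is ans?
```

token has length 8. The slice token[1:7:3] selects indices [1, 4] (1->'a', 4->'a'), giving 'aa'.

'aa'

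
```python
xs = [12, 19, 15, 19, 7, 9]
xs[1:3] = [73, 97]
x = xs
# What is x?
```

xs starts as [12, 19, 15, 19, 7, 9] (length 6). The slice xs[1:3] covers indices [1, 2] with values [19, 15]. Replacing that slice with [73, 97] (same length) produces [12, 73, 97, 19, 7, 9].

[12, 73, 97, 19, 7, 9]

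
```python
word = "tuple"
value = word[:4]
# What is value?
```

word has length 5. The slice word[:4] selects indices [0, 1, 2, 3] (0->'t', 1->'u', 2->'p', 3->'l'), giving 'tupl'.

'tupl'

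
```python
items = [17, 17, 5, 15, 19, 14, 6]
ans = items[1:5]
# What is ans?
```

items has length 7. The slice items[1:5] selects indices [1, 2, 3, 4] (1->17, 2->5, 3->15, 4->19), giving [17, 5, 15, 19].

[17, 5, 15, 19]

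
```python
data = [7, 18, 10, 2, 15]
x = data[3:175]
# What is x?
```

data has length 5. The slice data[3:175] selects indices [3, 4] (3->2, 4->15), giving [2, 15].

[2, 15]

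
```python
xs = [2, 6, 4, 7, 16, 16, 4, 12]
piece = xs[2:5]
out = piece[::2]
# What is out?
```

xs has length 8. The slice xs[2:5] selects indices [2, 3, 4] (2->4, 3->7, 4->16), giving [4, 7, 16]. So piece = [4, 7, 16]. piece has length 3. The slice piece[::2] selects indices [0, 2] (0->4, 2->16), giving [4, 16].

[4, 16]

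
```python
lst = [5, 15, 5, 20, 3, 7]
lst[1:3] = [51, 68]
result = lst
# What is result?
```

lst starts as [5, 15, 5, 20, 3, 7] (length 6). The slice lst[1:3] covers indices [1, 2] with values [15, 5]. Replacing that slice with [51, 68] (same length) produces [5, 51, 68, 20, 3, 7].

[5, 51, 68, 20, 3, 7]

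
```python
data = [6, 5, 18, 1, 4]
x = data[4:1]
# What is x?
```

data has length 5. The slice data[4:1] resolves to an empty index range, so the result is [].

[]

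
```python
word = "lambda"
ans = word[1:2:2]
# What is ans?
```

word has length 6. The slice word[1:2:2] selects indices [1] (1->'a'), giving 'a'.

'a'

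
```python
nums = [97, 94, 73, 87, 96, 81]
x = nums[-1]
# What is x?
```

nums has length 6. Negative index -1 maps to positive index 6 + (-1) = 5. nums[5] = 81.

81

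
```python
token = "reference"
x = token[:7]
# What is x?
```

token has length 9. The slice token[:7] selects indices [0, 1, 2, 3, 4, 5, 6] (0->'r', 1->'e', 2->'f', 3->'e', 4->'r', 5->'e', 6->'n'), giving 'referen'.

'referen'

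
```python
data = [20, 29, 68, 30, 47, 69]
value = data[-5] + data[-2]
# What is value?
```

data has length 6. Negative index -5 maps to positive index 6 + (-5) = 1. data[1] = 29.
data has length 6. Negative index -2 maps to positive index 6 + (-2) = 4. data[4] = 47.
Sum: 29 + 47 = 76.

76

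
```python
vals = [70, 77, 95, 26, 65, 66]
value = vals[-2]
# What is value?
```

vals has length 6. Negative index -2 maps to positive index 6 + (-2) = 4. vals[4] = 65.

65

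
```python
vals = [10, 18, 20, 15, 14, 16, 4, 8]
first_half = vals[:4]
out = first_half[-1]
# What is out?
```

vals has length 8. The slice vals[:4] selects indices [0, 1, 2, 3] (0->10, 1->18, 2->20, 3->15), giving [10, 18, 20, 15]. So first_half = [10, 18, 20, 15]. Then first_half[-1] = 15.

15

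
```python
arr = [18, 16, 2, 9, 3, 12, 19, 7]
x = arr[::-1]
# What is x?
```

arr has length 8. The slice arr[::-1] selects indices [7, 6, 5, 4, 3, 2, 1, 0] (7->7, 6->19, 5->12, 4->3, 3->9, 2->2, 1->16, 0->18), giving [7, 19, 12, 3, 9, 2, 16, 18].

[7, 19, 12, 3, 9, 2, 16, 18]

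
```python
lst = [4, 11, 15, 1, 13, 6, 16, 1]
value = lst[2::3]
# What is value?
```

lst has length 8. The slice lst[2::3] selects indices [2, 5] (2->15, 5->6), giving [15, 6].

[15, 6]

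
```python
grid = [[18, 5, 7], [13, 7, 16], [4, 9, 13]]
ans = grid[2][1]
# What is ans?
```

grid[2] = [4, 9, 13]. Taking column 1 of that row yields 9.

9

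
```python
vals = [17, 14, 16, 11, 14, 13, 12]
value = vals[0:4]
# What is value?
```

vals has length 7. The slice vals[0:4] selects indices [0, 1, 2, 3] (0->17, 1->14, 2->16, 3->11), giving [17, 14, 16, 11].

[17, 14, 16, 11]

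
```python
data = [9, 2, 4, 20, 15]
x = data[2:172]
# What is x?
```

data has length 5. The slice data[2:172] selects indices [2, 3, 4] (2->4, 3->20, 4->15), giving [4, 20, 15].

[4, 20, 15]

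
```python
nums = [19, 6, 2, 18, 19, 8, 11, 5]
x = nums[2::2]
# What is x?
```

nums has length 8. The slice nums[2::2] selects indices [2, 4, 6] (2->2, 4->19, 6->11), giving [2, 19, 11].

[2, 19, 11]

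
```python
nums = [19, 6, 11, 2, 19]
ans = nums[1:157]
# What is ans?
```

nums has length 5. The slice nums[1:157] selects indices [1, 2, 3, 4] (1->6, 2->11, 3->2, 4->19), giving [6, 11, 2, 19].

[6, 11, 2, 19]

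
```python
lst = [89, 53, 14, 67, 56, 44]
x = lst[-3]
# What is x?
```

lst has length 6. Negative index -3 maps to positive index 6 + (-3) = 3. lst[3] = 67.

67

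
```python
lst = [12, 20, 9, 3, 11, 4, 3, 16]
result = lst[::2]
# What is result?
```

lst has length 8. The slice lst[::2] selects indices [0, 2, 4, 6] (0->12, 2->9, 4->11, 6->3), giving [12, 9, 11, 3].

[12, 9, 11, 3]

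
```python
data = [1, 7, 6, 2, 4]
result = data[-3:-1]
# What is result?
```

data has length 5. The slice data[-3:-1] selects indices [2, 3] (2->6, 3->2), giving [6, 2].

[6, 2]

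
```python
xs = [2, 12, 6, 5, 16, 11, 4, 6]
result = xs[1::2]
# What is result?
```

xs has length 8. The slice xs[1::2] selects indices [1, 3, 5, 7] (1->12, 3->5, 5->11, 7->6), giving [12, 5, 11, 6].

[12, 5, 11, 6]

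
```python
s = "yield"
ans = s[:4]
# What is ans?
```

s has length 5. The slice s[:4] selects indices [0, 1, 2, 3] (0->'y', 1->'i', 2->'e', 3->'l'), giving 'yiel'.

'yiel'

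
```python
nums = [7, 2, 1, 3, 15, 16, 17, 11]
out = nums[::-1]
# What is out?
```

nums has length 8. The slice nums[::-1] selects indices [7, 6, 5, 4, 3, 2, 1, 0] (7->11, 6->17, 5->16, 4->15, 3->3, 2->1, 1->2, 0->7), giving [11, 17, 16, 15, 3, 1, 2, 7].

[11, 17, 16, 15, 3, 1, 2, 7]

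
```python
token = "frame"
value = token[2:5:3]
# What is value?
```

token has length 5. The slice token[2:5:3] selects indices [2] (2->'a'), giving 'a'.

'a'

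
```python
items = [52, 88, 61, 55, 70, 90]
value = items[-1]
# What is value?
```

items has length 6. Negative index -1 maps to positive index 6 + (-1) = 5. items[5] = 90.

90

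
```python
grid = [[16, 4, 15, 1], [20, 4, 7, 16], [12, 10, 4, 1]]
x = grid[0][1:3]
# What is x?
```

grid[0] = [16, 4, 15, 1]. grid[0] has length 4. The slice grid[0][1:3] selects indices [1, 2] (1->4, 2->15), giving [4, 15].

[4, 15]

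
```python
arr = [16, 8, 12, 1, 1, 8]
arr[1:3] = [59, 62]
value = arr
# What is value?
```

arr starts as [16, 8, 12, 1, 1, 8] (length 6). The slice arr[1:3] covers indices [1, 2] with values [8, 12]. Replacing that slice with [59, 62] (same length) produces [16, 59, 62, 1, 1, 8].

[16, 59, 62, 1, 1, 8]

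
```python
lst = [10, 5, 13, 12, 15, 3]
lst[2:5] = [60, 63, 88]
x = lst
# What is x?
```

lst starts as [10, 5, 13, 12, 15, 3] (length 6). The slice lst[2:5] covers indices [2, 3, 4] with values [13, 12, 15]. Replacing that slice with [60, 63, 88] (same length) produces [10, 5, 60, 63, 88, 3].

[10, 5, 60, 63, 88, 3]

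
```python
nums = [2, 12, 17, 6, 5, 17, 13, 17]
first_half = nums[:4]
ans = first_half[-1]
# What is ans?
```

nums has length 8. The slice nums[:4] selects indices [0, 1, 2, 3] (0->2, 1->12, 2->17, 3->6), giving [2, 12, 17, 6]. So first_half = [2, 12, 17, 6]. Then first_half[-1] = 6.

6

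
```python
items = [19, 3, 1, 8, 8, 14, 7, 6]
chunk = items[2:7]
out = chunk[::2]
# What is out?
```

items has length 8. The slice items[2:7] selects indices [2, 3, 4, 5, 6] (2->1, 3->8, 4->8, 5->14, 6->7), giving [1, 8, 8, 14, 7]. So chunk = [1, 8, 8, 14, 7]. chunk has length 5. The slice chunk[::2] selects indices [0, 2, 4] (0->1, 2->8, 4->7), giving [1, 8, 7].

[1, 8, 7]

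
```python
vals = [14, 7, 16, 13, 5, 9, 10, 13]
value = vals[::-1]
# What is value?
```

vals has length 8. The slice vals[::-1] selects indices [7, 6, 5, 4, 3, 2, 1, 0] (7->13, 6->10, 5->9, 4->5, 3->13, 2->16, 1->7, 0->14), giving [13, 10, 9, 5, 13, 16, 7, 14].

[13, 10, 9, 5, 13, 16, 7, 14]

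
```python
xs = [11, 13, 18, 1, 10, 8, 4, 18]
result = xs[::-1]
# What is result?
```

xs has length 8. The slice xs[::-1] selects indices [7, 6, 5, 4, 3, 2, 1, 0] (7->18, 6->4, 5->8, 4->10, 3->1, 2->18, 1->13, 0->11), giving [18, 4, 8, 10, 1, 18, 13, 11].

[18, 4, 8, 10, 1, 18, 13, 11]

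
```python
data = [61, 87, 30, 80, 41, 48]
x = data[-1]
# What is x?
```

data has length 6. Negative index -1 maps to positive index 6 + (-1) = 5. data[5] = 48.

48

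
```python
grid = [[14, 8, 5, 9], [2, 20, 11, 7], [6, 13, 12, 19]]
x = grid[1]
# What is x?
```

grid has 3 rows. Row 1 is [2, 20, 11, 7].

[2, 20, 11, 7]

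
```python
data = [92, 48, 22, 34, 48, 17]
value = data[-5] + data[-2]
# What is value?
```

data has length 6. Negative index -5 maps to positive index 6 + (-5) = 1. data[1] = 48.
data has length 6. Negative index -2 maps to positive index 6 + (-2) = 4. data[4] = 48.
Sum: 48 + 48 = 96.

96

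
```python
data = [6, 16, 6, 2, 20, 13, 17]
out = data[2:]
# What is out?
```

data has length 7. The slice data[2:] selects indices [2, 3, 4, 5, 6] (2->6, 3->2, 4->20, 5->13, 6->17), giving [6, 2, 20, 13, 17].

[6, 2, 20, 13, 17]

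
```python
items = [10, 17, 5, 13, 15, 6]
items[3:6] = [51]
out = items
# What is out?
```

items starts as [10, 17, 5, 13, 15, 6] (length 6). The slice items[3:6] covers indices [3, 4, 5] with values [13, 15, 6]. Replacing that slice with [51] (different length) produces [10, 17, 5, 51].

[10, 17, 5, 51]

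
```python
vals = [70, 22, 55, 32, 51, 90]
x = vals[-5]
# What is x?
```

vals has length 6. Negative index -5 maps to positive index 6 + (-5) = 1. vals[1] = 22.

22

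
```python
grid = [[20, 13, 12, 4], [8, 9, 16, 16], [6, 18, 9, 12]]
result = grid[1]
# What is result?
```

grid has 3 rows. Row 1 is [8, 9, 16, 16].

[8, 9, 16, 16]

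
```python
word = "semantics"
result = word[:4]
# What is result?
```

word has length 9. The slice word[:4] selects indices [0, 1, 2, 3] (0->'s', 1->'e', 2->'m', 3->'a'), giving 'sema'.

'sema'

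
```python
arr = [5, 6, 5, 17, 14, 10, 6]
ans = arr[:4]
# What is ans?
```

arr has length 7. The slice arr[:4] selects indices [0, 1, 2, 3] (0->5, 1->6, 2->5, 3->17), giving [5, 6, 5, 17].

[5, 6, 5, 17]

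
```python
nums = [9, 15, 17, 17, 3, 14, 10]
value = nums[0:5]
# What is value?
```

nums has length 7. The slice nums[0:5] selects indices [0, 1, 2, 3, 4] (0->9, 1->15, 2->17, 3->17, 4->3), giving [9, 15, 17, 17, 3].

[9, 15, 17, 17, 3]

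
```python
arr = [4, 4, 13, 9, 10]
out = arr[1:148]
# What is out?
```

arr has length 5. The slice arr[1:148] selects indices [1, 2, 3, 4] (1->4, 2->13, 3->9, 4->10), giving [4, 13, 9, 10].

[4, 13, 9, 10]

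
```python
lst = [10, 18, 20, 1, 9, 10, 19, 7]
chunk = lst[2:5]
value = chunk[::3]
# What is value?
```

lst has length 8. The slice lst[2:5] selects indices [2, 3, 4] (2->20, 3->1, 4->9), giving [20, 1, 9]. So chunk = [20, 1, 9]. chunk has length 3. The slice chunk[::3] selects indices [0] (0->20), giving [20].

[20]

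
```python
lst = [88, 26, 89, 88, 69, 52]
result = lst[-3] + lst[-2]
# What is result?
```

lst has length 6. Negative index -3 maps to positive index 6 + (-3) = 3. lst[3] = 88.
lst has length 6. Negative index -2 maps to positive index 6 + (-2) = 4. lst[4] = 69.
Sum: 88 + 69 = 157.

157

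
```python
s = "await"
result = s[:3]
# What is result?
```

s has length 5. The slice s[:3] selects indices [0, 1, 2] (0->'a', 1->'w', 2->'a'), giving 'awa'.

'awa'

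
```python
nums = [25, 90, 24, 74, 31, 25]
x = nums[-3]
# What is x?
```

nums has length 6. Negative index -3 maps to positive index 6 + (-3) = 3. nums[3] = 74.

74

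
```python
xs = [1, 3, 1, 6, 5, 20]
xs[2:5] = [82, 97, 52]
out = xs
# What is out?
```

xs starts as [1, 3, 1, 6, 5, 20] (length 6). The slice xs[2:5] covers indices [2, 3, 4] with values [1, 6, 5]. Replacing that slice with [82, 97, 52] (same length) produces [1, 3, 82, 97, 52, 20].

[1, 3, 82, 97, 52, 20]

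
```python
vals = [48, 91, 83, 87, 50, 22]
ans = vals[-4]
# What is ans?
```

vals has length 6. Negative index -4 maps to positive index 6 + (-4) = 2. vals[2] = 83.

83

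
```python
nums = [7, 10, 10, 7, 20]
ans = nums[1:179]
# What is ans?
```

nums has length 5. The slice nums[1:179] selects indices [1, 2, 3, 4] (1->10, 2->10, 3->7, 4->20), giving [10, 10, 7, 20].

[10, 10, 7, 20]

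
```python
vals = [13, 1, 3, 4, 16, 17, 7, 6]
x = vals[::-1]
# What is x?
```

vals has length 8. The slice vals[::-1] selects indices [7, 6, 5, 4, 3, 2, 1, 0] (7->6, 6->7, 5->17, 4->16, 3->4, 2->3, 1->1, 0->13), giving [6, 7, 17, 16, 4, 3, 1, 13].

[6, 7, 17, 16, 4, 3, 1, 13]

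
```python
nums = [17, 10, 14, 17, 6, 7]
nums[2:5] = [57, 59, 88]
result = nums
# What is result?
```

nums starts as [17, 10, 14, 17, 6, 7] (length 6). The slice nums[2:5] covers indices [2, 3, 4] with values [14, 17, 6]. Replacing that slice with [57, 59, 88] (same length) produces [17, 10, 57, 59, 88, 7].

[17, 10, 57, 59, 88, 7]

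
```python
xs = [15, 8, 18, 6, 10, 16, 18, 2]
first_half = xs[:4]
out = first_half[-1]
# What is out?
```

xs has length 8. The slice xs[:4] selects indices [0, 1, 2, 3] (0->15, 1->8, 2->18, 3->6), giving [15, 8, 18, 6]. So first_half = [15, 8, 18, 6]. Then first_half[-1] = 6.

6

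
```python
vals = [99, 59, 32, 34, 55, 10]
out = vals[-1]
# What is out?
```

vals has length 6. Negative index -1 maps to positive index 6 + (-1) = 5. vals[5] = 10.

10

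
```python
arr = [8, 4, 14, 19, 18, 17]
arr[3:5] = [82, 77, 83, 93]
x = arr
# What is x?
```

arr starts as [8, 4, 14, 19, 18, 17] (length 6). The slice arr[3:5] covers indices [3, 4] with values [19, 18]. Replacing that slice with [82, 77, 83, 93] (different length) produces [8, 4, 14, 82, 77, 83, 93, 17].

[8, 4, 14, 82, 77, 83, 93, 17]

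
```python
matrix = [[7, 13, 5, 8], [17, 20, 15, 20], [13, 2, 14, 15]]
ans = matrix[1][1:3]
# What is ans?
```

matrix[1] = [17, 20, 15, 20]. matrix[1] has length 4. The slice matrix[1][1:3] selects indices [1, 2] (1->20, 2->15), giving [20, 15].

[20, 15]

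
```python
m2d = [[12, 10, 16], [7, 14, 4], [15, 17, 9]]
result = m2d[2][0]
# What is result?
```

m2d[2] = [15, 17, 9]. Taking column 0 of that row yields 15.

15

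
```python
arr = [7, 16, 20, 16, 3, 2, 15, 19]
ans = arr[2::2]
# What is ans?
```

arr has length 8. The slice arr[2::2] selects indices [2, 4, 6] (2->20, 4->3, 6->15), giving [20, 3, 15].

[20, 3, 15]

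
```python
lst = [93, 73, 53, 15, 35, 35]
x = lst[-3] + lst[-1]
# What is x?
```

lst has length 6. Negative index -3 maps to positive index 6 + (-3) = 3. lst[3] = 15.
lst has length 6. Negative index -1 maps to positive index 6 + (-1) = 5. lst[5] = 35.
Sum: 15 + 35 = 50.

50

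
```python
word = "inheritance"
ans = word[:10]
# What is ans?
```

word has length 11. The slice word[:10] selects indices [0, 1, 2, 3, 4, 5, 6, 7, 8, 9] (0->'i', 1->'n', 2->'h', 3->'e', 4->'r', 5->'i', 6->'t', 7->'a', 8->'n', 9->'c'), giving 'inheritanc'.

'inheritanc'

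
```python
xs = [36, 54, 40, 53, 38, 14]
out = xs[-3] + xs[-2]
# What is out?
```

xs has length 6. Negative index -3 maps to positive index 6 + (-3) = 3. xs[3] = 53.
xs has length 6. Negative index -2 maps to positive index 6 + (-2) = 4. xs[4] = 38.
Sum: 53 + 38 = 91.

91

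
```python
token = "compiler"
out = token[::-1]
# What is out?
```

token has length 8. The slice token[::-1] selects indices [7, 6, 5, 4, 3, 2, 1, 0] (7->'r', 6->'e', 5->'l', 4->'i', 3->'p', 2->'m', 1->'o', 0->'c'), giving 'relipmoc'.

'relipmoc'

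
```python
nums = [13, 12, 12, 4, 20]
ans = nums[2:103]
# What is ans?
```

nums has length 5. The slice nums[2:103] selects indices [2, 3, 4] (2->12, 3->4, 4->20), giving [12, 4, 20].

[12, 4, 20]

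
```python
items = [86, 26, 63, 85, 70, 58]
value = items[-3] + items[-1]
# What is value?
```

items has length 6. Negative index -3 maps to positive index 6 + (-3) = 3. items[3] = 85.
items has length 6. Negative index -1 maps to positive index 6 + (-1) = 5. items[5] = 58.
Sum: 85 + 58 = 143.

143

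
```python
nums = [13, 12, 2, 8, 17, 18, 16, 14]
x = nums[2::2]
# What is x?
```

nums has length 8. The slice nums[2::2] selects indices [2, 4, 6] (2->2, 4->17, 6->16), giving [2, 17, 16].

[2, 17, 16]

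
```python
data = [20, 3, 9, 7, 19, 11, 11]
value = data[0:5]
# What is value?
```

data has length 7. The slice data[0:5] selects indices [0, 1, 2, 3, 4] (0->20, 1->3, 2->9, 3->7, 4->19), giving [20, 3, 9, 7, 19].

[20, 3, 9, 7, 19]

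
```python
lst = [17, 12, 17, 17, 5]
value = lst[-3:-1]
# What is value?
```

lst has length 5. The slice lst[-3:-1] selects indices [2, 3] (2->17, 3->17), giving [17, 17].

[17, 17]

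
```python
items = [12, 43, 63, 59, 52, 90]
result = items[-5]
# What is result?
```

items has length 6. Negative index -5 maps to positive index 6 + (-5) = 1. items[1] = 43.

43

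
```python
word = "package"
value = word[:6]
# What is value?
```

word has length 7. The slice word[:6] selects indices [0, 1, 2, 3, 4, 5] (0->'p', 1->'a', 2->'c', 3->'k', 4->'a', 5->'g'), giving 'packag'.

'packag'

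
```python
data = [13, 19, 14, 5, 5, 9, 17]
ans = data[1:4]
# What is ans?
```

data has length 7. The slice data[1:4] selects indices [1, 2, 3] (1->19, 2->14, 3->5), giving [19, 14, 5].

[19, 14, 5]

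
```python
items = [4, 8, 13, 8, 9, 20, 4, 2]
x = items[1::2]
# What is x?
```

items has length 8. The slice items[1::2] selects indices [1, 3, 5, 7] (1->8, 3->8, 5->20, 7->2), giving [8, 8, 20, 2].

[8, 8, 20, 2]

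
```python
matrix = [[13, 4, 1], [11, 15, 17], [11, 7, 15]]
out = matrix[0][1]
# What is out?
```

matrix[0] = [13, 4, 1]. Taking column 1 of that row yields 4.

4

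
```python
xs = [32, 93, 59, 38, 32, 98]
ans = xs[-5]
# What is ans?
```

xs has length 6. Negative index -5 maps to positive index 6 + (-5) = 1. xs[1] = 93.

93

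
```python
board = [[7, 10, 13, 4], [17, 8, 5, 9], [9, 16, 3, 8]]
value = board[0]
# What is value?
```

board has 3 rows. Row 0 is [7, 10, 13, 4].

[7, 10, 13, 4]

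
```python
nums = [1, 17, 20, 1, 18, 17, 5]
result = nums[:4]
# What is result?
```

nums has length 7. The slice nums[:4] selects indices [0, 1, 2, 3] (0->1, 1->17, 2->20, 3->1), giving [1, 17, 20, 1].

[1, 17, 20, 1]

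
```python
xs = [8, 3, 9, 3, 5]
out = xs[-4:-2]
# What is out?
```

xs has length 5. The slice xs[-4:-2] selects indices [1, 2] (1->3, 2->9), giving [3, 9].

[3, 9]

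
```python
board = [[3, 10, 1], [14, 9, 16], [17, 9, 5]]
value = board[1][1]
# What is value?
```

board[1] = [14, 9, 16]. Taking column 1 of that row yields 9.

9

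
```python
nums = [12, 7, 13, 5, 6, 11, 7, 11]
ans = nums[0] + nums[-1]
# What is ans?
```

nums has length 8. nums[0] = 12.
nums has length 8. Negative index -1 maps to positive index 8 + (-1) = 7. nums[7] = 11.
Sum: 12 + 11 = 23.

23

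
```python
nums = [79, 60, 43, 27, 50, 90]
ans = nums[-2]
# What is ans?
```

nums has length 6. Negative index -2 maps to positive index 6 + (-2) = 4. nums[4] = 50.

50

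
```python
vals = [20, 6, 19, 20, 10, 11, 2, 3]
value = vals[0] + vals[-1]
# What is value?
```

vals has length 8. vals[0] = 20.
vals has length 8. Negative index -1 maps to positive index 8 + (-1) = 7. vals[7] = 3.
Sum: 20 + 3 = 23.

23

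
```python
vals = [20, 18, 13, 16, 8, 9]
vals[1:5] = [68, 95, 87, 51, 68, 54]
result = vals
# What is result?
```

vals starts as [20, 18, 13, 16, 8, 9] (length 6). The slice vals[1:5] covers indices [1, 2, 3, 4] with values [18, 13, 16, 8]. Replacing that slice with [68, 95, 87, 51, 68, 54] (different length) produces [20, 68, 95, 87, 51, 68, 54, 9].

[20, 68, 95, 87, 51, 68, 54, 9]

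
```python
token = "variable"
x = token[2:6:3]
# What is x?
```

token has length 8. The slice token[2:6:3] selects indices [2, 5] (2->'r', 5->'b'), giving 'rb'.

'rb'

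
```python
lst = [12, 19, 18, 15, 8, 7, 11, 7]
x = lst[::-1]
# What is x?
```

lst has length 8. The slice lst[::-1] selects indices [7, 6, 5, 4, 3, 2, 1, 0] (7->7, 6->11, 5->7, 4->8, 3->15, 2->18, 1->19, 0->12), giving [7, 11, 7, 8, 15, 18, 19, 12].

[7, 11, 7, 8, 15, 18, 19, 12]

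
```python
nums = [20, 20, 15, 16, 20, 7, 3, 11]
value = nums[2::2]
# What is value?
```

nums has length 8. The slice nums[2::2] selects indices [2, 4, 6] (2->15, 4->20, 6->3), giving [15, 20, 3].

[15, 20, 3]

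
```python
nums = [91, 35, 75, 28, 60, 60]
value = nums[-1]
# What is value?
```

nums has length 6. Negative index -1 maps to positive index 6 + (-1) = 5. nums[5] = 60.

60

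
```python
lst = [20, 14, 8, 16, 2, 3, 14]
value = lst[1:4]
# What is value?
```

lst has length 7. The slice lst[1:4] selects indices [1, 2, 3] (1->14, 2->8, 3->16), giving [14, 8, 16].

[14, 8, 16]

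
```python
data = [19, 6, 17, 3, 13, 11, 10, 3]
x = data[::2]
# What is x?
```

data has length 8. The slice data[::2] selects indices [0, 2, 4, 6] (0->19, 2->17, 4->13, 6->10), giving [19, 17, 13, 10].

[19, 17, 13, 10]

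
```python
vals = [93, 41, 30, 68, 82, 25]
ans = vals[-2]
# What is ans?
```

vals has length 6. Negative index -2 maps to positive index 6 + (-2) = 4. vals[4] = 82.

82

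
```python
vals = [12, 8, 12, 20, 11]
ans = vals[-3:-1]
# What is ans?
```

vals has length 5. The slice vals[-3:-1] selects indices [2, 3] (2->12, 3->20), giving [12, 20].

[12, 20]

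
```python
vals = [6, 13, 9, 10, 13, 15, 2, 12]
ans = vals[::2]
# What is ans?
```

vals has length 8. The slice vals[::2] selects indices [0, 2, 4, 6] (0->6, 2->9, 4->13, 6->2), giving [6, 9, 13, 2].

[6, 9, 13, 2]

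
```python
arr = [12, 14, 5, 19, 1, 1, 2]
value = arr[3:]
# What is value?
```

arr has length 7. The slice arr[3:] selects indices [3, 4, 5, 6] (3->19, 4->1, 5->1, 6->2), giving [19, 1, 1, 2].

[19, 1, 1, 2]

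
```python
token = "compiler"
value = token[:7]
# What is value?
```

token has length 8. The slice token[:7] selects indices [0, 1, 2, 3, 4, 5, 6] (0->'c', 1->'o', 2->'m', 3->'p', 4->'i', 5->'l', 6->'e'), giving 'compile'.

'compile'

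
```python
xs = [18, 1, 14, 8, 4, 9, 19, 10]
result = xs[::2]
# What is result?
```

xs has length 8. The slice xs[::2] selects indices [0, 2, 4, 6] (0->18, 2->14, 4->4, 6->19), giving [18, 14, 4, 19].

[18, 14, 4, 19]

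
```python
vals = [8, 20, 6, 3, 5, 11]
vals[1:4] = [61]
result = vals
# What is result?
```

vals starts as [8, 20, 6, 3, 5, 11] (length 6). The slice vals[1:4] covers indices [1, 2, 3] with values [20, 6, 3]. Replacing that slice with [61] (different length) produces [8, 61, 5, 11].

[8, 61, 5, 11]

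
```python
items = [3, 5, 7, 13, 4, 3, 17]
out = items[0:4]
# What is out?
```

items has length 7. The slice items[0:4] selects indices [0, 1, 2, 3] (0->3, 1->5, 2->7, 3->13), giving [3, 5, 7, 13].

[3, 5, 7, 13]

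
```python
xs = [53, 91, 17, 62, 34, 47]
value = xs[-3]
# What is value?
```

xs has length 6. Negative index -3 maps to positive index 6 + (-3) = 3. xs[3] = 62.

62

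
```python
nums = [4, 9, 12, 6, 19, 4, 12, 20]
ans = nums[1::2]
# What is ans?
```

nums has length 8. The slice nums[1::2] selects indices [1, 3, 5, 7] (1->9, 3->6, 5->4, 7->20), giving [9, 6, 4, 20].

[9, 6, 4, 20]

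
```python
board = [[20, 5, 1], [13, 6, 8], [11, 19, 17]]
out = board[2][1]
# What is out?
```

board[2] = [11, 19, 17]. Taking column 1 of that row yields 19.

19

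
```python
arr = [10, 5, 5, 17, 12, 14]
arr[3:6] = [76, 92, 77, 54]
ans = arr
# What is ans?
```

arr starts as [10, 5, 5, 17, 12, 14] (length 6). The slice arr[3:6] covers indices [3, 4, 5] with values [17, 12, 14]. Replacing that slice with [76, 92, 77, 54] (different length) produces [10, 5, 5, 76, 92, 77, 54].

[10, 5, 5, 76, 92, 77, 54]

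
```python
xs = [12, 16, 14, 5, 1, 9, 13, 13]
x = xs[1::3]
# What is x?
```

xs has length 8. The slice xs[1::3] selects indices [1, 4, 7] (1->16, 4->1, 7->13), giving [16, 1, 13].

[16, 1, 13]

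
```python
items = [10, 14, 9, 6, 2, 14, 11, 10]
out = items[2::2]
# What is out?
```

items has length 8. The slice items[2::2] selects indices [2, 4, 6] (2->9, 4->2, 6->11), giving [9, 2, 11].

[9, 2, 11]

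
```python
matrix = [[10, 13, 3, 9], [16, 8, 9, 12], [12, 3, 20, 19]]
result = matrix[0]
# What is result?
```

matrix has 3 rows. Row 0 is [10, 13, 3, 9].

[10, 13, 3, 9]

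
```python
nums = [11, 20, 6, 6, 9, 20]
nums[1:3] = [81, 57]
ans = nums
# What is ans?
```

nums starts as [11, 20, 6, 6, 9, 20] (length 6). The slice nums[1:3] covers indices [1, 2] with values [20, 6]. Replacing that slice with [81, 57] (same length) produces [11, 81, 57, 6, 9, 20].

[11, 81, 57, 6, 9, 20]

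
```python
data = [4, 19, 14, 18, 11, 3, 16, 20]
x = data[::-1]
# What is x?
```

data has length 8. The slice data[::-1] selects indices [7, 6, 5, 4, 3, 2, 1, 0] (7->20, 6->16, 5->3, 4->11, 3->18, 2->14, 1->19, 0->4), giving [20, 16, 3, 11, 18, 14, 19, 4].

[20, 16, 3, 11, 18, 14, 19, 4]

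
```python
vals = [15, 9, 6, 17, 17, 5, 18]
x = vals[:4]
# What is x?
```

vals has length 7. The slice vals[:4] selects indices [0, 1, 2, 3] (0->15, 1->9, 2->6, 3->17), giving [15, 9, 6, 17].

[15, 9, 6, 17]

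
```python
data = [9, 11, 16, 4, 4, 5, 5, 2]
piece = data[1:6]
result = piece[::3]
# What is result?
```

data has length 8. The slice data[1:6] selects indices [1, 2, 3, 4, 5] (1->11, 2->16, 3->4, 4->4, 5->5), giving [11, 16, 4, 4, 5]. So piece = [11, 16, 4, 4, 5]. piece has length 5. The slice piece[::3] selects indices [0, 3] (0->11, 3->4), giving [11, 4].

[11, 4]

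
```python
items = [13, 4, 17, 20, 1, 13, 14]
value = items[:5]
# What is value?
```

items has length 7. The slice items[:5] selects indices [0, 1, 2, 3, 4] (0->13, 1->4, 2->17, 3->20, 4->1), giving [13, 4, 17, 20, 1].

[13, 4, 17, 20, 1]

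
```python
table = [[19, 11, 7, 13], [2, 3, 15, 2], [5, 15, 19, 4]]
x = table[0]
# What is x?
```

table has 3 rows. Row 0 is [19, 11, 7, 13].

[19, 11, 7, 13]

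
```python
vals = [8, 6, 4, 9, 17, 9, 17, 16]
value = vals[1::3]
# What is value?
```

vals has length 8. The slice vals[1::3] selects indices [1, 4, 7] (1->6, 4->17, 7->16), giving [6, 17, 16].

[6, 17, 16]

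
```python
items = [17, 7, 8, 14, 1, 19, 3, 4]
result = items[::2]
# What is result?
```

items has length 8. The slice items[::2] selects indices [0, 2, 4, 6] (0->17, 2->8, 4->1, 6->3), giving [17, 8, 1, 3].

[17, 8, 1, 3]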